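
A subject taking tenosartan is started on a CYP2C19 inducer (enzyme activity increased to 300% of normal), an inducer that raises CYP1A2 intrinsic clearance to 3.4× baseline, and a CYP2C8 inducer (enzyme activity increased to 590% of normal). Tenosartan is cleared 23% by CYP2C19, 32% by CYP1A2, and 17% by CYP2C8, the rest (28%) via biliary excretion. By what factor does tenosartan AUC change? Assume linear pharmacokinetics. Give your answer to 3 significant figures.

The CYP2C19 pathway (23% of clearance) is boosted to 3× activity: 0.23 × 3 = 0.69.
The CYP1A2 pathway (32% of clearance) increases to 3.4× activity: 0.32 × 3.4 = 1.088.
The CYP2C8 pathway (17% of clearance) rises to 5.9× activity: 0.17 × 5.9 = 1.003.
The remaining 28% of clearance is unaffected.
Relative clearance = 0.69 + 1.088 + 1.003 + 0.28 = 3.061.
Net AUC ratio = 1 / 3.061 = 0.327.

0.327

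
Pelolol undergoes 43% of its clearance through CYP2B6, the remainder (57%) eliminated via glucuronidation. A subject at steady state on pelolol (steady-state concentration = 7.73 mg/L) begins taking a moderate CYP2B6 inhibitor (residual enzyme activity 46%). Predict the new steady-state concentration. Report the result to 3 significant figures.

The CYP2B6 pathway (43% of clearance) falls to 0.46× activity: 0.43 × 0.46 = 0.1978.
Non-CYP routes (57%) are unchanged.
CL_new/CL_old = 0.1978 + 0.57 = 0.7678.
New steady-state concentration = baseline ÷ relative clearance = 7.73 / 0.7678 = 10.1 mg/L.

10.1 mg/L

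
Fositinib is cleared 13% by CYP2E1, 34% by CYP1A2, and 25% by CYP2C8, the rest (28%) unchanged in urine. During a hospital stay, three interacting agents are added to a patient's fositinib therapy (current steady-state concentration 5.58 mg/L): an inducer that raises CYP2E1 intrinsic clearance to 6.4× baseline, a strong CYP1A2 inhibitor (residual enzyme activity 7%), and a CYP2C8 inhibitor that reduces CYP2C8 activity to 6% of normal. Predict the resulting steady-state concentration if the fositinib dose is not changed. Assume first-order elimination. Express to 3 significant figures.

The CYP2E1 pathway (13% of clearance) increases to 6.4× activity: 0.13 × 6.4 = 0.832.
The CYP1A2 pathway (34% of clearance) is reduced to 0.07× activity: 0.34 × 0.07 = 0.0238.
The CYP2C8 pathway (25% of clearance) is reduced to 0.06× activity: 0.25 × 0.06 = 0.015.
Non-CYP routes (28%) are unchanged.
Relative clearance = 0.832 + 0.0238 + 0.015 + 0.28 = 1.1508.
Steady-state concentration ∝ 1/CL: new value = 5.58 / 1.1508 = 4.85 mg/L.

4.85 mg/L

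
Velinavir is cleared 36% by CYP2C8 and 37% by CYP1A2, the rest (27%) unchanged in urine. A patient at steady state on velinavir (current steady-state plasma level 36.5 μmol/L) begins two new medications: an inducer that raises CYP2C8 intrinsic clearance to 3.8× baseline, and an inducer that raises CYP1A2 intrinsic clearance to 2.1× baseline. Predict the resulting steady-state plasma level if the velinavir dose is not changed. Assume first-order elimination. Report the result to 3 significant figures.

CYP2C8: 0.36 × 3.8 = 1.368
CYP1A2: 0.37 × 2.1 = 0.777
Other: 0.27 (unchanged)
New clearance relative to baseline: 1.368 + 0.777 + 0.27 = 2.415.
Steady-state plasma level ∝ 1/CL: new value = 36.5 / 2.415 = 15.1 μmol/L.

15.1 μmol/L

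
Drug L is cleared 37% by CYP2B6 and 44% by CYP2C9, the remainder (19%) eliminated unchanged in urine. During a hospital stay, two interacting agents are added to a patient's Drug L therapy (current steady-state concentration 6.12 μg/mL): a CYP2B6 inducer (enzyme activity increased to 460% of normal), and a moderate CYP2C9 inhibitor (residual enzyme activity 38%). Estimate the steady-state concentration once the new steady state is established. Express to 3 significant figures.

2.97 μg/mL

The CYP2B6 pathway (37% of clearance) increases to 4.6× activity: 0.37 × 4.6 = 1.702.
The CYP2C9 pathway (44% of clearance) falls to 0.38× activity: 0.44 × 0.38 = 0.1672.
The remaining 19% of clearance is unaffected.
CL_new/CL_old = 1.702 + 0.1672 + 0.19 = 2.0592.
Steady-state concentration ∝ 1/CL: new value = 6.12 / 2.0592 = 2.97 μg/mL.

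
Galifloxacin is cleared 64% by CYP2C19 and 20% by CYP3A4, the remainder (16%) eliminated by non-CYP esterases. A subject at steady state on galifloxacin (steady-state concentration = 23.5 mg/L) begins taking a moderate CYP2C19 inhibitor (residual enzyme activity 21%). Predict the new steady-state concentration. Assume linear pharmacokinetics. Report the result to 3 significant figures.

47.5 mg/L

The CYP2C19 pathway (64% of clearance) falls to 0.21× activity: 0.64 × 0.21 = 0.1344.
CYP3A4 (20%) and the residual 16% are unaffected.
Relative clearance = 0.1344 + 0.2 + 0.16 = 0.4944.
With dosing unchanged, steady-state concentration scales as 1/CL: 23.5 / 0.4944 = 47.5 mg/L.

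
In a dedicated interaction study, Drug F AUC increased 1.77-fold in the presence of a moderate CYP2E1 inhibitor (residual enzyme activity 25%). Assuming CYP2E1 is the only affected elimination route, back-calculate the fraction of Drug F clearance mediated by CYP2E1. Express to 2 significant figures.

0.58

CL'/CL = 1 / 1.77 = 0.565
0.25·fm + (1 − fm) = 0.565
fm = (0.565 − 1) / (0.25 − 1) = 0.58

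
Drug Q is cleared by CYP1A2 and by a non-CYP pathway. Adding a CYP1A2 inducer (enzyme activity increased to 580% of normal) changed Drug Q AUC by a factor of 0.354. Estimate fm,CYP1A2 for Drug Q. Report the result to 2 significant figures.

0.38

Let x = fm,CYP1A2. Because AUC ∝ 1/CL, relative clearance rose to 1/0.354 = 2.825.
Only the CYP1A2 route changed, so 2.825 = x·5.8 + (1 − x), giving x = 0.38.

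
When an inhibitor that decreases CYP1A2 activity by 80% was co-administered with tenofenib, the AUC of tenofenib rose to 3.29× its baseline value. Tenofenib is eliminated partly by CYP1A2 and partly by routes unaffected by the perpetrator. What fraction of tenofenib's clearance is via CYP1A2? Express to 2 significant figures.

0.87

Let x = fm,CYP1A2. Because AUC ∝ 1/CL, relative clearance fell to 1/3.29 = 0.304.
Setting x·0.2 + (1 − x) = 0.304 and solving: x = (0.304 − 1)/(0.2 − 1) = 0.87.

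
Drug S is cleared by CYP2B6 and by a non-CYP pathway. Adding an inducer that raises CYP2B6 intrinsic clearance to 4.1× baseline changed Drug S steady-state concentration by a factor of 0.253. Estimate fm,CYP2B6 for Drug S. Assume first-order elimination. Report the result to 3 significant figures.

0.952

CL'/CL = 1 / 0.253 = 3.953
4.1·fm + (1 − fm) = 3.953
fm = (3.953 − 1) / (4.1 − 1) = 0.952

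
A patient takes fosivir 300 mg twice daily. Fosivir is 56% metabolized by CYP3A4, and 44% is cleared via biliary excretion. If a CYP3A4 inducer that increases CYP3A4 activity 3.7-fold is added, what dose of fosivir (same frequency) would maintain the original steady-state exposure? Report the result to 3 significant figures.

754 mg

The CYP3A4 pathway (56% of clearance) increases to 3.7× activity: 0.56 × 3.7 = 2.072.
Non-CYP routes (44%) are unchanged.
New clearance relative to baseline: 2.072 + 0.44 = 2.512.
Exposure is unchanged when dose changes in proportion to clearance. New dose = 300 mg × 2.512 = 754 mg.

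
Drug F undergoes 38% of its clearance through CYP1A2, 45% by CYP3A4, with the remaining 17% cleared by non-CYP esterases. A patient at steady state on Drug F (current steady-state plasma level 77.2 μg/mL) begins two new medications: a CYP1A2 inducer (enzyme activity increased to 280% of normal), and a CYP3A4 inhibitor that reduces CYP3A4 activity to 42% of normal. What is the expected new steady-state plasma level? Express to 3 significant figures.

54.3 μg/mL

CYP1A2: 0.38 × 2.8 = 1.064
CYP3A4: 0.45 × 0.42 = 0.189
Other: 0.17 (unchanged)
CL_new/CL_old = 1.064 + 0.189 + 0.17 = 1.423.
New steady-state plasma level = 77.2 / 1.423 = 54.3 μg/mL (concentration scales inversely with clearance).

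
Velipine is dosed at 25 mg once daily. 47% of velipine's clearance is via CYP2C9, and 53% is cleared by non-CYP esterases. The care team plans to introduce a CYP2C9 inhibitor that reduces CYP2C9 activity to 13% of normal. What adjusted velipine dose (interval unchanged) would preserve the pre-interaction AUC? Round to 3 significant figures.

The CYP2C9 pathway (47% of clearance) falls to 0.13× activity: 0.47 × 0.13 = 0.0611.
The remaining 53% of clearance is unaffected.
CL_new/CL_old = 0.0611 + 0.53 = 0.5911.
Css,avg = (dose rate)/CL, so holding Css fixed requires dose ∝ CL: 25 × 0.5911 = 14.8 mg.

14.8 mg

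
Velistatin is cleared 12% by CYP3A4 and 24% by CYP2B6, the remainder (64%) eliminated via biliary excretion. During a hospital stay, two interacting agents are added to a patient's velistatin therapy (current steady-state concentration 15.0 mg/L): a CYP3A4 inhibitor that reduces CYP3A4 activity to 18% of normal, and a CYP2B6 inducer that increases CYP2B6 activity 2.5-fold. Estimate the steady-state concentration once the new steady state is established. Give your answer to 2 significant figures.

12 mg/L

The CYP3A4 pathway (12% of clearance) falls to 0.18× activity: 0.12 × 0.18 = 0.0216.
The CYP2B6 pathway (24% of clearance) is boosted to 2.5× activity: 0.24 × 2.5 = 0.6.
Non-CYP routes (64%) are unchanged.
CL_new/CL_old = 0.0216 + 0.6 + 0.64 = 1.2616.
New steady-state concentration = 15.0 / 1.2616 = 12 mg/L (concentration scales inversely with clearance).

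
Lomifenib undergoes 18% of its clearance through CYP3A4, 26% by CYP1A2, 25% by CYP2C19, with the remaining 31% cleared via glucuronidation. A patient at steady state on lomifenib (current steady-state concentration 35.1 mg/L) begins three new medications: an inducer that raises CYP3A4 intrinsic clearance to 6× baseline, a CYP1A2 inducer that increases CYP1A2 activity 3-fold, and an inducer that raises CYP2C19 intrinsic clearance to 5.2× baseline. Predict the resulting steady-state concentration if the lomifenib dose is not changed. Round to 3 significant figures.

The CYP3A4 pathway (18% of clearance) rises to 6× activity: 0.18 × 6 = 1.08.
The CYP1A2 pathway (26% of clearance) rises to 3× activity: 0.26 × 3 = 0.78.
The CYP2C19 pathway (25% of clearance) increases to 5.2× activity: 0.25 × 5.2 = 1.3.
The remaining 31% of clearance is unaffected.
CL_new/CL_old = 1.08 + 0.78 + 1.3 + 0.31 = 3.47.
Dividing the baseline by the relative clearance: 35.1 / 3.47 = 10.1 mg/L.

10.1 mg/L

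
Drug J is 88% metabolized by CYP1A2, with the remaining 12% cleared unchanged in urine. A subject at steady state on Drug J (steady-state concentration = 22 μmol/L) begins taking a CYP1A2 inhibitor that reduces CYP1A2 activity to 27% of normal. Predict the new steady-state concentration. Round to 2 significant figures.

62 μmol/L

The CYP1A2 pathway (88% of clearance) drops to 0.27× activity: 0.88 × 0.27 = 0.2376.
Non-CYP routes (12%) are unchanged.
New clearance relative to baseline: 0.2376 + 0.12 = 0.3576.
Steady-state concentration ∝ 1/CL, so new value = 22 / 0.3576 = 62 μmol/L.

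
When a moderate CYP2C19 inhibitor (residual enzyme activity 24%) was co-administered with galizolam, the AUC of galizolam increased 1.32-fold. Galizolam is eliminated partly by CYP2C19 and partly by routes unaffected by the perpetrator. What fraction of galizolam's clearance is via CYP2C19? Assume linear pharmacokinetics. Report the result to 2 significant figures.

Call the CYP2C19 fraction fm. After the interaction, CL_new/CL_old = fm × 0.24 + (1 − fm).
AUC ratio = 1 / (new CL fraction), so new CL fraction = 1 / 1.32 = 0.7576.
fm × 0.24 + 1 − fm = 0.7576  ⇒  fm × (0.24 − 1) = −0.2424  ⇒  fm = 0.32.

0.32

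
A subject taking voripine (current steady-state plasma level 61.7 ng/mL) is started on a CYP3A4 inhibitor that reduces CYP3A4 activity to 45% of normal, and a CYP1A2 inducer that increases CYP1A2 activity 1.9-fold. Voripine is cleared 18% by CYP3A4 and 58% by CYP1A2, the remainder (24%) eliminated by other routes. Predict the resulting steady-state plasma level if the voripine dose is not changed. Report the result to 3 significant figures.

43.4 ng/mL

CYP3A4: 0.18 × 0.45 = 0.081
CYP1A2: 0.58 × 1.9 = 1.102
Other: 0.24 (unchanged)
Relative clearance = 0.081 + 1.102 + 0.24 = 1.423.
Steady-state plasma level ∝ 1/CL: new value = 61.7 / 1.423 = 43.4 ng/mL.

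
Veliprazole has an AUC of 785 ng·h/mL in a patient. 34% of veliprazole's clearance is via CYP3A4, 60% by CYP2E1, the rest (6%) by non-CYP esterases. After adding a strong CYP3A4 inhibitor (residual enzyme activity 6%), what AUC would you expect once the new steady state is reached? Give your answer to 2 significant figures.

CYP3A4: 0.34 × 0.06 = 0.0204
CYP2E1: 0.6 (unchanged)
Other: 0.06 (unchanged)
New clearance relative to baseline: 0.0204 + 0.6 + 0.06 = 0.6804.
With dosing unchanged, AUC scales as 1/CL: 785 / 0.6804 = 1.2 × 10³ ng·h/mL.

1.2 × 10³ ng·h/mL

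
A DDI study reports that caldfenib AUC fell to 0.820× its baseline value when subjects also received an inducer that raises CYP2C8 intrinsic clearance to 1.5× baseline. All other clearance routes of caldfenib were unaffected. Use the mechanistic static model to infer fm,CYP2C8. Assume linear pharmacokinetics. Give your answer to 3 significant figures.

0.439

Let fm be the CYP2C8 fraction. New clearance relative to baseline = fm × 1.5 + (1 − fm).
AUC ratio = 1 / (new CL fraction), so new CL fraction = 1 / 0.820 = 1.22.
fm × 1.5 + 1 − fm = 1.22  ⇒  fm × (1.5 − 1) = 0.2195  ⇒  fm = 0.439.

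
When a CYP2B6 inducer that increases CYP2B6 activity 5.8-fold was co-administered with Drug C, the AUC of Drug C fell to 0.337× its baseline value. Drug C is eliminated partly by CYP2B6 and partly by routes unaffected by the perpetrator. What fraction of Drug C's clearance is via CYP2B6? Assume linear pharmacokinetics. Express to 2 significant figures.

0.41

CL'/CL = 1 / 0.337 = 2.967
5.8·fm + (1 − fm) = 2.967
fm = (2.967 − 1) / (5.8 − 1) = 0.41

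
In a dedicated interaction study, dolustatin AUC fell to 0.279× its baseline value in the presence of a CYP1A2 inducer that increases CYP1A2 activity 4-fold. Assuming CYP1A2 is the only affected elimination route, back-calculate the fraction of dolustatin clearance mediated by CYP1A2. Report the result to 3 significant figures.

CL'/CL = 1 / 0.279 = 3.584
4·fm + (1 − fm) = 3.584
fm = (3.584 − 1) / (4 − 1) = 0.861

0.861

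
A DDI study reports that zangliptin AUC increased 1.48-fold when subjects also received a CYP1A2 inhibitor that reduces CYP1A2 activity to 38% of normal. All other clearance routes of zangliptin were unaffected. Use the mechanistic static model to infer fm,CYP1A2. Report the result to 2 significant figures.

0.52

Let x = fm,CYP1A2. Because AUC ∝ 1/CL, relative clearance fell to 1/1.48 = 0.6757.
Only the CYP1A2 route changed, so 0.6757 = x·0.38 + (1 − x), giving x = 0.52.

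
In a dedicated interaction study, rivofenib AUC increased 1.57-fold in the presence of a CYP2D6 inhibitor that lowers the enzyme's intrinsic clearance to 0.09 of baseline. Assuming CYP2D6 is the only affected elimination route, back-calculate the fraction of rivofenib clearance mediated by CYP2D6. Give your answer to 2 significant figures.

0.40

Write x for the fraction cleared via CYP2D6. The observed AUC change means clearance fell to 1/1.57 = 0.6369 of baseline.
Only the CYP2D6 route changed, so 0.6369 = x·0.09 + (1 − x), giving x = 0.40.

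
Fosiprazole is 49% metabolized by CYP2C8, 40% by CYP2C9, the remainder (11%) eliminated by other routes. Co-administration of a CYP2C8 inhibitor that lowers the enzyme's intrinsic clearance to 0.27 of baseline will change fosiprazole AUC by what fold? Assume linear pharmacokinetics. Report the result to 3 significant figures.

The CYP2C8 pathway (49% of clearance) drops to 0.27× activity: 0.49 × 0.27 = 0.1323.
CYP2C9 (40%) and the residual 11% are unaffected.
New clearance relative to baseline: 0.1323 + 0.4 + 0.11 = 0.6423.
AUC is inversely proportional to clearance, so the fold-change is 1 / 0.6423 = 1.56.

1.56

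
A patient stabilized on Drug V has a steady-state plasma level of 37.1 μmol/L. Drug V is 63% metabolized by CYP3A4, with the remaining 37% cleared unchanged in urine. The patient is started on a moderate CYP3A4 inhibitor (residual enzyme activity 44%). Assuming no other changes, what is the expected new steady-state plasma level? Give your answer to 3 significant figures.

CYP3A4: 0.63 × 0.44 = 0.2772
Other: 0.37 (unchanged)
Relative clearance = 0.2772 + 0.37 = 0.6472.
With dosing unchanged, steady-state plasma level scales as 1/CL: 37.1 / 0.6472 = 57.3 μmol/L.

57.3 μmol/L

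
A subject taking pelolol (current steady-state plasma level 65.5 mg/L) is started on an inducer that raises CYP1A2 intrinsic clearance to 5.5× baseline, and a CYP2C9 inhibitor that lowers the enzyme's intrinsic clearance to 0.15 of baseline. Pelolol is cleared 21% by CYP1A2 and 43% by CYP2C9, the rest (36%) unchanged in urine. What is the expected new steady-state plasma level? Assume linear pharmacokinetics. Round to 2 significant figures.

41 mg/L

CYP1A2: 0.21 × 5.5 = 1.155
CYP2C9: 0.43 × 0.15 = 0.0645
Other: 0.36 (unchanged)
Relative clearance = 1.155 + 0.0645 + 0.36 = 1.5795.
Dividing the baseline by the relative clearance: 65.5 / 1.5795 = 41 mg/L.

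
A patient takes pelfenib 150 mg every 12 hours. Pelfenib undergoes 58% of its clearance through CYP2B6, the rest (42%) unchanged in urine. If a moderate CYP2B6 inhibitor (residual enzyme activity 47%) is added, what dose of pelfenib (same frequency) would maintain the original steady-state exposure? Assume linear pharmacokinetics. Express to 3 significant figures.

104 mg

The CYP2B6 pathway (58% of clearance) drops to 0.47× activity: 0.58 × 0.47 = 0.2726.
The remaining 42% of clearance is unaffected.
Relative clearance = 0.2726 + 0.42 = 0.6926.
Css,avg = (dose rate)/CL, so holding Css fixed requires dose ∝ CL: 150 × 0.6926 = 104 mg.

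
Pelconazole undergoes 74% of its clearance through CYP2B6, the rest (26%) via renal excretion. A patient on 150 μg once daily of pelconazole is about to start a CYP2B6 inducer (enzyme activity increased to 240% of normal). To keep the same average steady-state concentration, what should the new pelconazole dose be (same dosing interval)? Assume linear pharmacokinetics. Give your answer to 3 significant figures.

The CYP2B6 pathway (74% of clearance) increases to 2.4× activity: 0.74 × 2.4 = 1.776.
Non-CYP routes (26%) are unchanged.
New clearance relative to baseline: 1.776 + 0.26 = 2.036.
Exposure is unchanged when dose changes in proportion to clearance. New dose = 150 μg × 2.036 = 305 μg.

305 μg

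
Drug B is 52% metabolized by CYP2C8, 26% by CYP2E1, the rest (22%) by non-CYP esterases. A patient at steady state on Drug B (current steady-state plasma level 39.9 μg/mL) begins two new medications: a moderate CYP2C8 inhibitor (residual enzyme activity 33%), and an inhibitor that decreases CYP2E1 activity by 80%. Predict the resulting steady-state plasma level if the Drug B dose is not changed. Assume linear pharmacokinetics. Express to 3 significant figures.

89.9 μg/mL

The CYP2C8 pathway (52% of clearance) is reduced to 0.33× activity: 0.52 × 0.33 = 0.1716.
The CYP2E1 pathway (26% of clearance) drops to 0.2× activity: 0.26 × 0.2 = 0.052.
The remaining 22% of clearance is unaffected.
Relative clearance = 0.1716 + 0.052 + 0.22 = 0.4436.
Dividing the baseline by the relative clearance: 39.9 / 0.4436 = 89.9 μg/mL.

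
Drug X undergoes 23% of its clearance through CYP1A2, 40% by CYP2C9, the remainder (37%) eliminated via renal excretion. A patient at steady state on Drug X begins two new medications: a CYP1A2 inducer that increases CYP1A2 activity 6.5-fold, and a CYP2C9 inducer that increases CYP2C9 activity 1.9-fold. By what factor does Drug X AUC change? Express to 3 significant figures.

CYP1A2: 0.23 × 6.5 = 1.495
CYP2C9: 0.4 × 1.9 = 0.76
Other: 0.37 (unchanged)
New clearance relative to baseline: 1.495 + 0.76 + 0.37 = 2.625.
Net AUC ratio = 1 / 2.625 = 0.381.

0.381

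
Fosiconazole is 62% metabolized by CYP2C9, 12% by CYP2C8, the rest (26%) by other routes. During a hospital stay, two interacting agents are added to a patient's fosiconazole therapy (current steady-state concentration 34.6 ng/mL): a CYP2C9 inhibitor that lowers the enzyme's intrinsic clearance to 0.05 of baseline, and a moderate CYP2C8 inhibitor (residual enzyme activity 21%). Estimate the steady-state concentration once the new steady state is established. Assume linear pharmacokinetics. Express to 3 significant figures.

CYP2C9: 0.62 × 0.05 = 0.031
CYP2C8: 0.12 × 0.21 = 0.0252
Other: 0.26 (unchanged)
Relative clearance = 0.031 + 0.0252 + 0.26 = 0.3162.
Steady-state concentration ∝ 1/CL: new value = 34.6 / 0.3162 = 109 ng/mL.

109 ng/mL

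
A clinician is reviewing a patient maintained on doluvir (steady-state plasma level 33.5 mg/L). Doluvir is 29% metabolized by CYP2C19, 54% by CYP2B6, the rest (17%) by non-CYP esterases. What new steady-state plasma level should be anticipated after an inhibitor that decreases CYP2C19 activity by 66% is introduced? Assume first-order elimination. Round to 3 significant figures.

CYP2C19: 0.29 × 0.34 = 0.0986
CYP2B6: 0.54 (unchanged)
Other: 0.17 (unchanged)
Relative clearance = 0.0986 + 0.54 + 0.17 = 0.8086.
Steady-state plasma level ∝ 1/CL, so new value = 33.5 / 0.8086 = 41.4 mg/L.

41.4 mg/L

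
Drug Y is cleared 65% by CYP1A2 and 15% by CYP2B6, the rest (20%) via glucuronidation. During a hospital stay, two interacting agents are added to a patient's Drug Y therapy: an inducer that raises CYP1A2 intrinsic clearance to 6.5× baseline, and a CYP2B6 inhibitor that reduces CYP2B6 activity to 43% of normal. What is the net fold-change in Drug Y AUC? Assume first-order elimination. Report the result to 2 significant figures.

The CYP1A2 pathway (65% of clearance) is boosted to 6.5× activity: 0.65 × 6.5 = 4.225.
The CYP2B6 pathway (15% of clearance) falls to 0.43× activity: 0.15 × 0.43 = 0.0645.
The remaining 20% of clearance is unaffected.
Relative clearance = 4.225 + 0.0645 + 0.2 = 4.4895.
Net AUC ratio = 1 / 4.4895 = 0.22.

0.22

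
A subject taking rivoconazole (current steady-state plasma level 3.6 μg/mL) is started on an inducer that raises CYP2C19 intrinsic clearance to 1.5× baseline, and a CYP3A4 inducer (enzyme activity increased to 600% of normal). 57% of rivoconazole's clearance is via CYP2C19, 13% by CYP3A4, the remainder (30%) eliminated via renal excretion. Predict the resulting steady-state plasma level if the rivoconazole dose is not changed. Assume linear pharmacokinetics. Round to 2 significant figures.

1.9 μg/mL

The CYP2C19 pathway (57% of clearance) rises to 1.5× activity: 0.57 × 1.5 = 0.855.
The CYP3A4 pathway (13% of clearance) is boosted to 6× activity: 0.13 × 6 = 0.78.
Non-CYP routes (30%) are unchanged.
New clearance relative to baseline: 0.855 + 0.78 + 0.3 = 1.935.
Steady-state plasma level ∝ 1/CL: new value = 3.6 / 1.935 = 1.9 μg/mL.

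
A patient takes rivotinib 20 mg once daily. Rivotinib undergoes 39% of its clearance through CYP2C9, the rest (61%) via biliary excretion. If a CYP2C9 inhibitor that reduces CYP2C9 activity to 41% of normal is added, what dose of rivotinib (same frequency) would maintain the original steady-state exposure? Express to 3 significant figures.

CYP2C9: 0.39 × 0.41 = 0.1599
Other: 0.61 (unchanged)
CL_new/CL_old = 0.1599 + 0.61 = 0.7699.
Exposure is unchanged when dose changes in proportion to clearance. New dose = 20 mg × 0.7699 = 15.4 mg.

15.4 mg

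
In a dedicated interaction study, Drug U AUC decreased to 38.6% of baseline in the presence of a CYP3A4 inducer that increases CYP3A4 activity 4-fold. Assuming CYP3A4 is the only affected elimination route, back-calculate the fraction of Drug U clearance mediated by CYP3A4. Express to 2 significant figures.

Let fm be the CYP3A4 fraction. New clearance relative to baseline = fm × 4 + (1 − fm).
AUC ratio = 1 / (new CL fraction), so new CL fraction = 1 / 0.386 = 2.591.
fm × 4 + 1 − fm = 2.591  ⇒  fm × (4 − 1) = 1.591  ⇒  fm = 0.53.

0.53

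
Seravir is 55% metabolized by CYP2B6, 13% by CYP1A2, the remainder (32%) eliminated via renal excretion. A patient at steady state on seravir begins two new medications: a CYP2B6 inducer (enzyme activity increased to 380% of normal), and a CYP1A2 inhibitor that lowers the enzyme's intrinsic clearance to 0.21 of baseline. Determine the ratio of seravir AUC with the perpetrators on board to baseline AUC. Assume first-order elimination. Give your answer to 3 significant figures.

0.410

The CYP2B6 pathway (55% of clearance) increases to 3.8× activity: 0.55 × 3.8 = 2.09.
The CYP1A2 pathway (13% of clearance) drops to 0.21× activity: 0.13 × 0.21 = 0.0273.
Non-CYP routes (32%) are unchanged.
New clearance relative to baseline: 2.09 + 0.0273 + 0.32 = 2.4373.
AUC ∝ 1/CL: fold-change = 1 / 2.4373 = 0.410.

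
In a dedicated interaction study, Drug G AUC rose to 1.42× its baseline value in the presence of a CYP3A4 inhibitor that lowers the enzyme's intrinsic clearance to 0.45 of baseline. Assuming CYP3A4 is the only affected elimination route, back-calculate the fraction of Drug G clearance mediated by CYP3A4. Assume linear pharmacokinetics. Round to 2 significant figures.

0.54

Let fm be the CYP3A4 fraction. New clearance relative to baseline = fm × 0.45 + (1 − fm).
AUC ratio = 1 / (new CL fraction), so new CL fraction = 1 / 1.42 = 0.7042.
fm × 0.45 + 1 − fm = 0.7042  ⇒  fm × (0.45 − 1) = −0.2958  ⇒  fm = 0.54.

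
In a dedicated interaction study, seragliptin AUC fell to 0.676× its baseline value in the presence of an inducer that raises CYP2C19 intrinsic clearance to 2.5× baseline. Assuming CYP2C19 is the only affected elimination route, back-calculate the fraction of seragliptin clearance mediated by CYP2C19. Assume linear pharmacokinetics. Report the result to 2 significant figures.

Let x = fm,CYP2C19. Because AUC ∝ 1/CL, relative clearance rose to 1/0.676 = 1.479.
Only the CYP2C19 route changed, so 1.479 = x·2.5 + (1 − x), giving x = 0.32.

0.32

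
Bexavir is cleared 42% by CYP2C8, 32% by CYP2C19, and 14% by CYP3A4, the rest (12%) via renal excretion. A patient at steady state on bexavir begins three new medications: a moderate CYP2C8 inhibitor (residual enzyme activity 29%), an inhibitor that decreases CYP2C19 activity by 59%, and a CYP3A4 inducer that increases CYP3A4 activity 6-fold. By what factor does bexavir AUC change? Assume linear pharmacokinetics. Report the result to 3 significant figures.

0.824

CYP2C8: 0.42 × 0.29 = 0.1218
CYP2C19: 0.32 × 0.41 = 0.1312
CYP3A4: 0.14 × 6 = 0.84
Other: 0.12 (unchanged)
CL_new/CL_old = 0.1218 + 0.1312 + 0.84 + 0.12 = 1.213.
Net AUC ratio = 1 / 1.213 = 0.824.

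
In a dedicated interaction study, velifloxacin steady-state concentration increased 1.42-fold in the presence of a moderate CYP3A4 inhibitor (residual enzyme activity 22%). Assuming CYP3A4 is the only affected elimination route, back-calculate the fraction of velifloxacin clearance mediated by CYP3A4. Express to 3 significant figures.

0.379

Write x for the fraction cleared via CYP3A4. The observed steady-state concentration change means clearance fell to 1/1.42 = 0.7042 of baseline.
Setting x·0.22 + (1 − x) = 0.7042 and solving: x = (0.7042 − 1)/(0.22 − 1) = 0.379.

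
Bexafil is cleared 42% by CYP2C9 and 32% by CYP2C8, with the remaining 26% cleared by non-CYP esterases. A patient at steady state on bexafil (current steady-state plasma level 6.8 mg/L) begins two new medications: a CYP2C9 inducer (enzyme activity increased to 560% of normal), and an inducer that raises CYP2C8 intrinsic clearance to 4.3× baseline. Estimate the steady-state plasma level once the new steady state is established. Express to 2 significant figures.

1.7 mg/L

The CYP2C9 pathway (42% of clearance) rises to 5.6× activity: 0.42 × 5.6 = 2.352.
The CYP2C8 pathway (32% of clearance) increases to 4.3× activity: 0.32 × 4.3 = 1.376.
Non-CYP routes (26%) are unchanged.
New clearance relative to baseline: 2.352 + 1.376 + 0.26 = 3.988.
Dividing the baseline by the relative clearance: 6.8 / 3.988 = 1.7 mg/L.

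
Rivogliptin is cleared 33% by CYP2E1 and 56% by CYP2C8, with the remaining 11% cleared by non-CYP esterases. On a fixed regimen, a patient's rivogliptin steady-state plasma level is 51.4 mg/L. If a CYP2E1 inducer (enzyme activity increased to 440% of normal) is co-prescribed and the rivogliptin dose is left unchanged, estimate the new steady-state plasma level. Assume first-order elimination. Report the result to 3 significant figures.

The CYP2E1 pathway (33% of clearance) is boosted to 4.4× activity: 0.33 × 4.4 = 1.452.
CYP2C8 (56%) and the residual 11% are unaffected.
Relative clearance = 1.452 + 0.56 + 0.11 = 2.122.
Steady-state plasma level ∝ 1/CL, so new value = 51.4 / 2.122 = 24.2 mg/L.

24.2 mg/L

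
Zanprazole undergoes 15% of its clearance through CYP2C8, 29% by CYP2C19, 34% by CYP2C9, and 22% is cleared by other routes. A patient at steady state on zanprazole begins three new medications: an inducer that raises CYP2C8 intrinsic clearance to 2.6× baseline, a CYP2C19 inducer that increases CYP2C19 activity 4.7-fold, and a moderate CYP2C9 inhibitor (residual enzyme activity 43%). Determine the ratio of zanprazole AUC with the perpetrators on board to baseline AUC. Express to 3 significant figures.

The CYP2C8 pathway (15% of clearance) increases to 2.6× activity: 0.15 × 2.6 = 0.39.
The CYP2C19 pathway (29% of clearance) increases to 4.7× activity: 0.29 × 4.7 = 1.363.
The CYP2C9 pathway (34% of clearance) falls to 0.43× activity: 0.34 × 0.43 = 0.1462.
The remaining 22% of clearance is unaffected.
Relative clearance = 0.39 + 1.363 + 0.1462 + 0.22 = 2.1192.
Net AUC ratio = 1 / 2.1192 = 0.472.

0.472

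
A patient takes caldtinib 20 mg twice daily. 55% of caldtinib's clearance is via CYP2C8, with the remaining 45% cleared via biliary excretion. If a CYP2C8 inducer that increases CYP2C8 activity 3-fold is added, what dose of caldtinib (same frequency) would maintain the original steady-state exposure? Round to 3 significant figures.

The CYP2C8 pathway (55% of clearance) is boosted to 3× activity: 0.55 × 3 = 1.65.
The remaining 45% of clearance is unaffected.
CL_new/CL_old = 1.65 + 0.45 = 2.1.
To maintain the same steady-state level, dose must scale with clearance: new dose = 20 × 2.1 = 42.0 mg.

42.0 mg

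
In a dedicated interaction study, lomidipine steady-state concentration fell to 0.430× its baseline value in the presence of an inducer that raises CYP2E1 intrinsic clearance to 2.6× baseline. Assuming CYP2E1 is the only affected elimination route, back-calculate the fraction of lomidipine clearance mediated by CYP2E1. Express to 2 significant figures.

0.83

Call the CYP2E1 fraction fm. After the interaction, CL_new/CL_old = fm × 2.6 + (1 − fm).
Steady-state concentration ratio = 1 / (new CL fraction), so new CL fraction = 1 / 0.430 = 2.326.
fm × 2.6 + 1 − fm = 2.326  ⇒  fm × (2.6 − 1) = 1.326  ⇒  fm = 0.83.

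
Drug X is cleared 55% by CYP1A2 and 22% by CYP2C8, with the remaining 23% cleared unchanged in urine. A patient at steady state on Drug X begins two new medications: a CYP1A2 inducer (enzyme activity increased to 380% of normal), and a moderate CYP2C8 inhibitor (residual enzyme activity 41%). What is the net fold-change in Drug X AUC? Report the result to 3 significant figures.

CYP1A2: 0.55 × 3.8 = 2.09
CYP2C8: 0.22 × 0.41 = 0.0902
Other: 0.23 (unchanged)
New clearance relative to baseline: 2.09 + 0.0902 + 0.23 = 2.4102.
Because AUC varies inversely with clearance, the combined effect is 1 / 2.4102 = 0.415.

0.415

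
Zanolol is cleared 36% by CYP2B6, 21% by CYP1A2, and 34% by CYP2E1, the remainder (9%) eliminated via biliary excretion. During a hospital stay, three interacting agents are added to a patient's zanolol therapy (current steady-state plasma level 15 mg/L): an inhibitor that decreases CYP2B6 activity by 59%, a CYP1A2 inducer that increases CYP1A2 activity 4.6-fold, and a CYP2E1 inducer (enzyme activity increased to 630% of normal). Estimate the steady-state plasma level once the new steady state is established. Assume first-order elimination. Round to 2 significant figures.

CYP2B6: 0.36 × 0.41 = 0.1476
CYP1A2: 0.21 × 4.6 = 0.966
CYP2E1: 0.34 × 6.3 = 2.142
Other: 0.09 (unchanged)
Relative clearance = 0.1476 + 0.966 + 2.142 + 0.09 = 3.3456.
Steady-state plasma level ∝ 1/CL: new value = 15 / 3.3456 = 4.5 mg/L.

4.5 mg/L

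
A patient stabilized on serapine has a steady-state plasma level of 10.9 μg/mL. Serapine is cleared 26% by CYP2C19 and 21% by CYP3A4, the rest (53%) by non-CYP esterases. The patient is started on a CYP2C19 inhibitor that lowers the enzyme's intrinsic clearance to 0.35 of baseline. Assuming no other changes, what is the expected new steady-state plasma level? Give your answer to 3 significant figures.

The CYP2C19 pathway (26% of clearance) drops to 0.35× activity: 0.26 × 0.35 = 0.091.
CYP3A4 (21%) and the residual 53% are unaffected.
New clearance relative to baseline: 0.091 + 0.21 + 0.53 = 0.831.
New steady-state plasma level = baseline ÷ relative clearance = 10.9 / 0.831 = 13.1 μg/mL.

13.1 μg/mL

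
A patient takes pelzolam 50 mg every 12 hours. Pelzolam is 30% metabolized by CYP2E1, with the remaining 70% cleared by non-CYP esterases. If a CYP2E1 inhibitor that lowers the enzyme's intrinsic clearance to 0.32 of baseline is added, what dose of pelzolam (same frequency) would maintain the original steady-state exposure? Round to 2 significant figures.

The CYP2E1 pathway (30% of clearance) drops to 0.32× activity: 0.3 × 0.32 = 0.096.
Non-CYP routes (70%) are unchanged.
Relative clearance = 0.096 + 0.7 = 0.796.
Css,avg = (dose rate)/CL, so holding Css fixed requires dose ∝ CL: 50 × 0.796 = 40 mg.

40 mg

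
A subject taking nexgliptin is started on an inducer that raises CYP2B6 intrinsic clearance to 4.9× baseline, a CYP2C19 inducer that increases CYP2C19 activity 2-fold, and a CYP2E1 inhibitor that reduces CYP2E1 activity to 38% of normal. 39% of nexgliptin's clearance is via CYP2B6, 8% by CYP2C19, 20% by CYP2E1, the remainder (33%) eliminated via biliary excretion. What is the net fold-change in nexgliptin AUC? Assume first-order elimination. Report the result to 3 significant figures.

0.404

The CYP2B6 pathway (39% of clearance) increases to 4.9× activity: 0.39 × 4.9 = 1.911.
The CYP2C19 pathway (8% of clearance) is boosted to 2× activity: 0.08 × 2 = 0.16.
The CYP2E1 pathway (20% of clearance) falls to 0.38× activity: 0.2 × 0.38 = 0.076.
Non-CYP routes (33%) are unchanged.
New clearance relative to baseline: 1.911 + 0.16 + 0.076 + 0.33 = 2.477.
Net AUC ratio = 1 / 2.477 = 0.404.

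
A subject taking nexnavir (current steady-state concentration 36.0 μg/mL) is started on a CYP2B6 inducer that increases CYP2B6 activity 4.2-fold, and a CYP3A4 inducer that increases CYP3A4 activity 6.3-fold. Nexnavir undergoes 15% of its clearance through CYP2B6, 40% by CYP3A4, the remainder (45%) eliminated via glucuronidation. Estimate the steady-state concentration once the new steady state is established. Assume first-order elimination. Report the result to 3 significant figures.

10.0 μg/mL

The CYP2B6 pathway (15% of clearance) rises to 4.2× activity: 0.15 × 4.2 = 0.63.
The CYP3A4 pathway (40% of clearance) is boosted to 6.3× activity: 0.4 × 6.3 = 2.52.
Non-CYP routes (45%) are unchanged.
Relative clearance = 0.63 + 2.52 + 0.45 = 3.6.
Dividing the baseline by the relative clearance: 36.0 / 3.6 = 10.0 μg/mL.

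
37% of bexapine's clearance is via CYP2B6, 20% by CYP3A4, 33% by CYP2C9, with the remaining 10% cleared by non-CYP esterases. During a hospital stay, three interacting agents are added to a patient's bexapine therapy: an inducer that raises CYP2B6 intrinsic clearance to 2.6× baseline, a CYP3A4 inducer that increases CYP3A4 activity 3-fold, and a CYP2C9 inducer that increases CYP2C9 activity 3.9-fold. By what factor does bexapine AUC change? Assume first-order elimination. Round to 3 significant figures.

CYP2B6: 0.37 × 2.6 = 0.962
CYP3A4: 0.2 × 3 = 0.6
CYP2C9: 0.33 × 3.9 = 1.287
Other: 0.1 (unchanged)
CL_new/CL_old = 0.962 + 0.6 + 1.287 + 0.1 = 2.949.
AUC ∝ 1/CL: fold-change = 1 / 2.949 = 0.339.

0.339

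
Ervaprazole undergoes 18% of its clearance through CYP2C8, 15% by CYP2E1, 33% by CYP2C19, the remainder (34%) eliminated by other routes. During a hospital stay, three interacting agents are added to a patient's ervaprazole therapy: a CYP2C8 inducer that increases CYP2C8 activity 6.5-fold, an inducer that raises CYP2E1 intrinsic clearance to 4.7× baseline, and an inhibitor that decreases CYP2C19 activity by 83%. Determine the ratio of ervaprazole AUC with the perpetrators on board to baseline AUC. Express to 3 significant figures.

CYP2C8: 0.18 × 6.5 = 1.17
CYP2E1: 0.15 × 4.7 = 0.705
CYP2C19: 0.33 × 0.17 = 0.0561
Other: 0.34 (unchanged)
Relative clearance = 1.17 + 0.705 + 0.0561 + 0.34 = 2.2711.
Because AUC varies inversely with clearance, the combined effect is 1 / 2.2711 = 0.440.

0.440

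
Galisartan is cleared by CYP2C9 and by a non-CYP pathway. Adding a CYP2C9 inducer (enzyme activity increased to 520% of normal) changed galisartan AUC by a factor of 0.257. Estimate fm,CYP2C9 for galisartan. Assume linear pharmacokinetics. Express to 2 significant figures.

0.69

Let fm be the CYP2C9 fraction. New clearance relative to baseline = fm × 5.2 + (1 − fm).
AUC ratio = 1 / (new CL fraction), so new CL fraction = 1 / 0.257 = 3.891.
fm × 5.2 + 1 − fm = 3.891  ⇒  fm × (5.2 − 1) = 2.891  ⇒  fm = 0.69.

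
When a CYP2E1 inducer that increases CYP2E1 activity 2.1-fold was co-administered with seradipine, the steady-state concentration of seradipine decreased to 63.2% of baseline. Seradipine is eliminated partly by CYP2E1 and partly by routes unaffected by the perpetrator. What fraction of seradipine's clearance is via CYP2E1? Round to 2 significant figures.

Let fm be the CYP2E1 fraction. New clearance relative to baseline = fm × 2.1 + (1 − fm).
Steady-state concentration ratio = 1 / (new CL fraction), so new CL fraction = 1 / 0.632 = 1.582.
fm × 2.1 + 1 − fm = 1.582  ⇒  fm × (2.1 − 1) = 0.5823  ⇒  fm = 0.53.

0.53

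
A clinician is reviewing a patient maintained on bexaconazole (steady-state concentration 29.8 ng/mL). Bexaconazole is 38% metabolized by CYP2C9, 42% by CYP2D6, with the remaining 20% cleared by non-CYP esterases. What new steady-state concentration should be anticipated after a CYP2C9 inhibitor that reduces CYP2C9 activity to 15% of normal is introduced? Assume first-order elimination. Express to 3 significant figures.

The CYP2C9 pathway (38% of clearance) drops to 0.15× activity: 0.38 × 0.15 = 0.057.
CYP2D6 (42%) and the residual 20% are unaffected.
CL_new/CL_old = 0.057 + 0.42 + 0.2 = 0.677.
With dosing unchanged, steady-state concentration scales as 1/CL: 29.8 / 0.677 = 44.0 ng/mL.

44.0 ng/mL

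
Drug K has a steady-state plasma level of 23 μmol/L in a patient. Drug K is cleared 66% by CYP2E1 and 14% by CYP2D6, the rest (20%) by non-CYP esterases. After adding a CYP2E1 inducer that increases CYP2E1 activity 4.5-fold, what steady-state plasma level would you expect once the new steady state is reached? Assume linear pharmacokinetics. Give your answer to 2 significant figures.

The CYP2E1 pathway (66% of clearance) increases to 4.5× activity: 0.66 × 4.5 = 2.97.
CYP2D6 (14%) and the residual 20% are unaffected.
CL_new/CL_old = 2.97 + 0.14 + 0.2 = 3.31.
Steady-state plasma level ∝ 1/CL, so new value = 23 / 3.31 = 6.9 μmol/L.

6.9 μmol/L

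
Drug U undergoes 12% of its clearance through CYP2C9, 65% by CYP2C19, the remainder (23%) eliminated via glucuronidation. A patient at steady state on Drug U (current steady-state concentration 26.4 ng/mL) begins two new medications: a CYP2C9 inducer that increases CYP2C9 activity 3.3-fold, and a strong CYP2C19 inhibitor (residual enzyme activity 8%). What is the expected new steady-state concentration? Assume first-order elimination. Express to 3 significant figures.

38.9 ng/mL

The CYP2C9 pathway (12% of clearance) rises to 3.3× activity: 0.12 × 3.3 = 0.396.
The CYP2C19 pathway (65% of clearance) is reduced to 0.08× activity: 0.65 × 0.08 = 0.052.
Non-CYP routes (23%) are unchanged.
CL_new/CL_old = 0.396 + 0.052 + 0.23 = 0.678.
Steady-state concentration ∝ 1/CL: new value = 26.4 / 0.678 = 38.9 ng/mL.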